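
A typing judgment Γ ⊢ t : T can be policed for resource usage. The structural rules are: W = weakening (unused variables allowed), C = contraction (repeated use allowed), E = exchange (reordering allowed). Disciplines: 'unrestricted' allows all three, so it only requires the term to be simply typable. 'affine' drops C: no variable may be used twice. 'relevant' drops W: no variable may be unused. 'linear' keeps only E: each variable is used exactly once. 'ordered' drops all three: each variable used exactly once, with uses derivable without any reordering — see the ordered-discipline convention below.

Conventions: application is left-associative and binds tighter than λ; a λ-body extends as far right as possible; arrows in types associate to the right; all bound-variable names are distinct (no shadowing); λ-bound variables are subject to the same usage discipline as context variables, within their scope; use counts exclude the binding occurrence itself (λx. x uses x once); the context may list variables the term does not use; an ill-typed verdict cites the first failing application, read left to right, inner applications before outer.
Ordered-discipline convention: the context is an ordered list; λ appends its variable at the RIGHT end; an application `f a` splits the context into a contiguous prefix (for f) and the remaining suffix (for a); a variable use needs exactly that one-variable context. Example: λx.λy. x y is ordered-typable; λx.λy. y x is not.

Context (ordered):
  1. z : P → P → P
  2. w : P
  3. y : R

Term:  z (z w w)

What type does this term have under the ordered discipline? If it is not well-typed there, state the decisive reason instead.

not well-typed under ordered — needs contraction — z ×2, w ×2; y left unused
usage: z ×2, w ×2, y ×0
order of uses: z, z, w, w
typing: ✓ — P → P
all disciplines: ordered ✗ | linear ✗ | affine ✗ | relevant ✗ | unrestricted ✓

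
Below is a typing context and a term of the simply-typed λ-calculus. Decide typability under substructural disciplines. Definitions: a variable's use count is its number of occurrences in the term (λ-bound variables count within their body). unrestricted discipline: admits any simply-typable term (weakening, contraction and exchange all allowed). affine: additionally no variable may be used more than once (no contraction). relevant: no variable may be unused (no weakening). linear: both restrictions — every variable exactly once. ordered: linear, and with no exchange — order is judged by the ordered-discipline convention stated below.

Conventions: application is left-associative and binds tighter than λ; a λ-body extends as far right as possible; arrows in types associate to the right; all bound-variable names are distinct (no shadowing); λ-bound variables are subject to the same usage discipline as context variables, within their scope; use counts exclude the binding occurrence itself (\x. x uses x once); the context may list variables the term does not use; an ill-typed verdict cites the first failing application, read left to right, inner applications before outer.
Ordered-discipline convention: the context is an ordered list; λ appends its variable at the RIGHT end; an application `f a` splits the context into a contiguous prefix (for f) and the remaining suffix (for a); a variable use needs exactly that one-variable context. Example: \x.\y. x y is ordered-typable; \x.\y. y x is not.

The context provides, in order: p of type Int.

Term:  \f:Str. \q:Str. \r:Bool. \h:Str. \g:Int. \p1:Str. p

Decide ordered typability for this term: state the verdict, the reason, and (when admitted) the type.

no — needs weakening: f, q, r, h, g, p1 unused
use counts: p: 1; f (λ-bound): 0; q (λ-bound): 0; r (λ-bound): 0; h (λ-bound): 0; g (λ-bound): 0; p1 (λ-bound): 0
use order (left to right): p
typing: well-typed at Str → Str → Bool → Str → Int → Str → Int
all disciplines: ordered ✗ · linear ✗ · affine ✓ · relevant ✗ · unrestricted ✓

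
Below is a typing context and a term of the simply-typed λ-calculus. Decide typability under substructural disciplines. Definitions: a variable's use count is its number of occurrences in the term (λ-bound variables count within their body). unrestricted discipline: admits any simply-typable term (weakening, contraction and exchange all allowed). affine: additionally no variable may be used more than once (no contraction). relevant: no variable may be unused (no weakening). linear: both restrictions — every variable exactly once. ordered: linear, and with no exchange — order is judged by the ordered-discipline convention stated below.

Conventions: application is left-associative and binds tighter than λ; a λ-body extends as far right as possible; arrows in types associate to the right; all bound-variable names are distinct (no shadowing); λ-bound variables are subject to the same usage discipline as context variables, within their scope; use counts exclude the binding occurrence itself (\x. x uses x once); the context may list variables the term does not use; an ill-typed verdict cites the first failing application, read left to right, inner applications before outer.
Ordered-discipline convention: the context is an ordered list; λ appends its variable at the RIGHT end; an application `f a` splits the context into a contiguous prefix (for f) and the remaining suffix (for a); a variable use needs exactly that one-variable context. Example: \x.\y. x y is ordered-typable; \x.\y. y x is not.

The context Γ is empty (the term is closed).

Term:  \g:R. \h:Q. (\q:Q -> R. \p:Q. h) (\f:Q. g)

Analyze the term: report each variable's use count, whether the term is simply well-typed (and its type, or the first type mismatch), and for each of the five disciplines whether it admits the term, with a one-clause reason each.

use counts: g (bound): 1×, h (bound): 1×, q (bound): 0×, p (bound): 0×, f (bound): 0×
uses in reading order: h, g
typing: well-typed at R -> Q -> Q -> Q
ordered: ✗, unused: q, p, f — weakening required
linear: ✗, unused: q, p, f — weakening required
affine: ✓, at most one use each (g, h, q, p, f)
relevant: ✗, unused: q, p, f — weakening required
unrestricted: ✓, type-checks (R -> Q -> Q -> Q) and nothing is barred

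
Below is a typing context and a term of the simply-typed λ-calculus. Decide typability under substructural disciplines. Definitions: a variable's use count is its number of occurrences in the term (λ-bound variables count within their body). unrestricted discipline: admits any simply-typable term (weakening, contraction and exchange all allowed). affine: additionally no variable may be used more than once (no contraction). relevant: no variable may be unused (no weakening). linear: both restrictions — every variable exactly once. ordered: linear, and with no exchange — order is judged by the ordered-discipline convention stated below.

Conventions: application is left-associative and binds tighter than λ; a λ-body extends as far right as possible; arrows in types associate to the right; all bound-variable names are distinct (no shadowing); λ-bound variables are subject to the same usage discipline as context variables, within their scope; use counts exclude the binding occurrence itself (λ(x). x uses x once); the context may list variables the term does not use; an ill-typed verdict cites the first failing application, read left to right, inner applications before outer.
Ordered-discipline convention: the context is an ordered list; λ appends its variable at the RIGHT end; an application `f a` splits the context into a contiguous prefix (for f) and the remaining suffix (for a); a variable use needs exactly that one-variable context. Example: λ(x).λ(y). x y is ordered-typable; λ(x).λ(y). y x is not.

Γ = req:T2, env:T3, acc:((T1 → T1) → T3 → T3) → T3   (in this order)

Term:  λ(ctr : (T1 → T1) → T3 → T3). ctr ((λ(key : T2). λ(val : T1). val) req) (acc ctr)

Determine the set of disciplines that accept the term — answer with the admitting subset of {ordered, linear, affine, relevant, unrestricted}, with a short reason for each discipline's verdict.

admitted by: unrestricted
variable uses: req: 1; env: 0; acc: 1; ctr [bound]: 2; key [bound]: 0; val [bound]: 1
order of uses: ctr, val, req, acc, ctr
typing: ✓ — ((T1 → T1) → T3 → T3) → T3
ordered: ✗, ctr ×2 used more than once (contraction); env, key never used (weakening)
linear: ✗, ctr ×2 used more than once (contraction); env, key never used (weakening)
affine: ✗, ctr ×2 used more than once (contraction)
relevant: ✗, env, key never used (weakening)
unrestricted: ✓, typability at ((T1 → T1) → T3 → T3) → T3 is all that's needed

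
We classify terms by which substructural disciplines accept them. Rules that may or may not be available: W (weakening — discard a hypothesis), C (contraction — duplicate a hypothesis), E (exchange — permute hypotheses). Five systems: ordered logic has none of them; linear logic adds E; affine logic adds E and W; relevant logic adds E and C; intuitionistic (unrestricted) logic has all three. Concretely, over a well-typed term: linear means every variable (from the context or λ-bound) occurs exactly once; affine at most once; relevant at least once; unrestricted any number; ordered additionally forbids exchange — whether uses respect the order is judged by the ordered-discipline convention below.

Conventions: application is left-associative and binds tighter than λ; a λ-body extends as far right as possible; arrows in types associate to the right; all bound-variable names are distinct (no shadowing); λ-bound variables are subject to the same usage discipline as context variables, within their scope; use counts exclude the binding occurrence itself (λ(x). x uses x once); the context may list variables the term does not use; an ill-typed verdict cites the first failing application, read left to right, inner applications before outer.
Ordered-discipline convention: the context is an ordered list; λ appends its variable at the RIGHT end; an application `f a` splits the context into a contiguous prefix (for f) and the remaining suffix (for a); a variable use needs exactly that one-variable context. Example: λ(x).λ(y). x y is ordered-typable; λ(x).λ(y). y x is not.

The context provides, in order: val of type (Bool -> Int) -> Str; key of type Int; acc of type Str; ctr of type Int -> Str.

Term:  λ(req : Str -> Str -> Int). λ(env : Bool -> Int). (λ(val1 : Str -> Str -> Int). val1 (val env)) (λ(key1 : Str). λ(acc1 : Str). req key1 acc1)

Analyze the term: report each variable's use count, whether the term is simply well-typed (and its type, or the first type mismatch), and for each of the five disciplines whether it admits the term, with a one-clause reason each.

usage: val: 1×; key: 0×; acc: 0×; ctr: 0×; req (λ-bound): 1×; env (λ-bound): 1×; val1 (λ-bound): 1×; key1 (λ-bound): 1×; acc1 (λ-bound): 1×
uses in reading order: val1, val, env, req, key1, acc1
typing: well-typed at (Str -> Str -> Int) -> (Bool -> Int) -> Str -> Int
ordered ✗ (key, acc, ctr left unused)
linear ✗ (key, acc, ctr left unused)
affine ✓ (at most one use each (val, key, acc, ctr, req, env, val1, key1, acc1))
relevant ✗ (key, acc, ctr left unused)
unrestricted ✓ (well-typed at (Str -> Str -> Int) -> (Bool -> Int) -> Str -> Int; no restrictions here)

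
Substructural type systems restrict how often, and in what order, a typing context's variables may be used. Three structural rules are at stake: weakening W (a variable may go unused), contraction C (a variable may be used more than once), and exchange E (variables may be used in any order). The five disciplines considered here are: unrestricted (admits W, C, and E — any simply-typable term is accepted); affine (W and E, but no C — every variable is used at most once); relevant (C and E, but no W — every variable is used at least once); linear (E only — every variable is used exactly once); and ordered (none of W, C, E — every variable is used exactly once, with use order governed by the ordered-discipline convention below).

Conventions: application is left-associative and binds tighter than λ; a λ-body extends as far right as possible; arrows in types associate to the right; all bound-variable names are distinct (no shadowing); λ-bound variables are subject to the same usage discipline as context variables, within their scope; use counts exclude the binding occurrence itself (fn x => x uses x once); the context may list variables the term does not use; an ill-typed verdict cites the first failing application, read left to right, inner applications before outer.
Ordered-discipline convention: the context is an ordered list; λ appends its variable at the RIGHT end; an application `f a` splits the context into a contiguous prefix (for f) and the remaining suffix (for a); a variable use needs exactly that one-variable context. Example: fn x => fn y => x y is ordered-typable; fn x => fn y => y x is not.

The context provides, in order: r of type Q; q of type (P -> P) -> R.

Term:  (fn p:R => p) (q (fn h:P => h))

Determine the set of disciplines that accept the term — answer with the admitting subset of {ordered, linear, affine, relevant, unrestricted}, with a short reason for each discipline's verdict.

admitted in: affine, unrestricted
counts: r=0; q=1; p [bound]=1; h [bound]=1
uses in reading order: p, q, h
typing: the term checks, with type R
ordered ✗ (needs weakening: r unused)
linear ✗ (needs weakening: r unused)
affine ✓ (at most one use each (r, q, p, h))
relevant ✗ (needs weakening: r unused)
unrestricted ✓ (type-checks (R) and nothing is barred)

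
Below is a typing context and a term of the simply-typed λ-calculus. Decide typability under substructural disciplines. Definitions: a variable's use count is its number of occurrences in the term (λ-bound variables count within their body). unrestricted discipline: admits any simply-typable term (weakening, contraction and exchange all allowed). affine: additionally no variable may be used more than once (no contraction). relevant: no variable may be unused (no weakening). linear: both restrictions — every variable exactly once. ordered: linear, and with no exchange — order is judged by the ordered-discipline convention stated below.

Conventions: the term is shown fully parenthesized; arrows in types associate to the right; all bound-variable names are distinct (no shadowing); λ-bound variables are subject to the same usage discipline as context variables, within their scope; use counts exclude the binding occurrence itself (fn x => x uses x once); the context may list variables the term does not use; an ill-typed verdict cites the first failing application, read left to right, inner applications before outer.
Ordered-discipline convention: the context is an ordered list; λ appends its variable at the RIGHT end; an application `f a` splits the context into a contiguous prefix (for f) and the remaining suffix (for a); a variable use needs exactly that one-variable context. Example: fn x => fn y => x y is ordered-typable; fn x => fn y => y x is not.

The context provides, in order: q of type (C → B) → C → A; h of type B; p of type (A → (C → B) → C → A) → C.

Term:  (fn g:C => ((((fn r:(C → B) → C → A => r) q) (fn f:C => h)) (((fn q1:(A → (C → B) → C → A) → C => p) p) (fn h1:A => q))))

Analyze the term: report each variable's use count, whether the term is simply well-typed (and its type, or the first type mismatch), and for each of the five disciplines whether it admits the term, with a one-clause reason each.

variable uses: q: 2; h: 1; p: 2; g [bound]: 0; r [bound]: 1; f [bound]: 0; q1 [bound]: 0; h1 [bound]: 0
order of uses: r, q, h, p, p, q
typing: well-typed at C → A
ordered: ✗, needs contraction — q ×2, p ×2; unused: g, f, q1, h1 — weakening required
linear: ✗, needs contraction — q ×2, p ×2; unused: g, f, q1, h1 — weakening required
affine: ✗, needs contraction — q ×2, p ×2
relevant: ✗, unused: g, f, q1, h1 — weakening required
unrestricted: ✓, simply typable at C → A; W, C, E all held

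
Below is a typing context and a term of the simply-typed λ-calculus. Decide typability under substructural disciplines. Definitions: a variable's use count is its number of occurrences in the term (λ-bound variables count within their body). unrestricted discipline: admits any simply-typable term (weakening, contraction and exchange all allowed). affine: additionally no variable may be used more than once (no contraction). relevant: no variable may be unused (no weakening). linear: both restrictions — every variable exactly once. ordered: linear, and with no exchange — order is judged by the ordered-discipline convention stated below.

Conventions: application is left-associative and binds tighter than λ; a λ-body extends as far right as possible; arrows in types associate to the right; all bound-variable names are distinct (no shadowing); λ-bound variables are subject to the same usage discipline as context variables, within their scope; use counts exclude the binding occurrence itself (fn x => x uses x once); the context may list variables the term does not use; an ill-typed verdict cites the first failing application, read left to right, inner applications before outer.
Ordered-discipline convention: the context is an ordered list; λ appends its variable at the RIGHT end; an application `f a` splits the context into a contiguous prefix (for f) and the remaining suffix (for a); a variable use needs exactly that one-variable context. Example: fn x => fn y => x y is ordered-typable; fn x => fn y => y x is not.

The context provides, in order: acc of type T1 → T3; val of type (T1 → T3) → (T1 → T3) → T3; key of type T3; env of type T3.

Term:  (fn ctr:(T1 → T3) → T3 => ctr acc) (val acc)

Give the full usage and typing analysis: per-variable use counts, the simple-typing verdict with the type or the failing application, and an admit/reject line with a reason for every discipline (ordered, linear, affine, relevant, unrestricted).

usage: acc ×2, val ×1, key ×0, env ×0, ctr [bound] ×1
left-to-right use order: ctr, acc, val, acc
typing: the term checks, with type T3
ordered: ✗, repeated use of acc ×2; key, env left unused
linear: ✗, repeated use of acc ×2; key, env left unused
affine: ✗, repeated use of acc ×2
relevant: ✗, key, env left unused
unrestricted: ✓, typability at T3 is all that's needed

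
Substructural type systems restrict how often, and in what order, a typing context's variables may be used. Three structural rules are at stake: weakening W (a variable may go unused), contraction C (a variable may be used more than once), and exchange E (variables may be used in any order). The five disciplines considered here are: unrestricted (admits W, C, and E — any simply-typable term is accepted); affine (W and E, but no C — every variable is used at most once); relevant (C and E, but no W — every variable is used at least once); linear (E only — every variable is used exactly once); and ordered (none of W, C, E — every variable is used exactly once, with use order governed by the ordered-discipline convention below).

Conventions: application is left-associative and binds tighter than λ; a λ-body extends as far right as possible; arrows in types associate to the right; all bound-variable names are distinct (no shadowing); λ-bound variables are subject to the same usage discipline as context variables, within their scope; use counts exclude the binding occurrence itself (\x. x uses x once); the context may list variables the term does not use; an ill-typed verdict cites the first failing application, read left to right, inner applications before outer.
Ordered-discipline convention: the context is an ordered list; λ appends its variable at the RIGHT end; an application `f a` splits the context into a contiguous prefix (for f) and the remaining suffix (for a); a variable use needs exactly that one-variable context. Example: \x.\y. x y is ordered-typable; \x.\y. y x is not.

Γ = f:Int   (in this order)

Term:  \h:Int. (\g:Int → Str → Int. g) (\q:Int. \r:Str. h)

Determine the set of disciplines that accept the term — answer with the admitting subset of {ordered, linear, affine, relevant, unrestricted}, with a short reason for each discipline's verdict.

admitted by: affine, unrestricted
usage: f: 0×, h (λ-bound): 1×, g (λ-bound): 1×, q (λ-bound): 0×, r (λ-bound): 0×
use order (left to right): g, h
typing: well-typed — term : Int → Int → Str → Int
ordered: ✗, f, q, r left unused
linear: ✗, f, q, r left unused
affine: ✓, none of f, h, g, q, r used more than once
relevant: ✗, f, q, r left unused
unrestricted: ✓, type-checks (Int → Int → Str → Int) and nothing is barred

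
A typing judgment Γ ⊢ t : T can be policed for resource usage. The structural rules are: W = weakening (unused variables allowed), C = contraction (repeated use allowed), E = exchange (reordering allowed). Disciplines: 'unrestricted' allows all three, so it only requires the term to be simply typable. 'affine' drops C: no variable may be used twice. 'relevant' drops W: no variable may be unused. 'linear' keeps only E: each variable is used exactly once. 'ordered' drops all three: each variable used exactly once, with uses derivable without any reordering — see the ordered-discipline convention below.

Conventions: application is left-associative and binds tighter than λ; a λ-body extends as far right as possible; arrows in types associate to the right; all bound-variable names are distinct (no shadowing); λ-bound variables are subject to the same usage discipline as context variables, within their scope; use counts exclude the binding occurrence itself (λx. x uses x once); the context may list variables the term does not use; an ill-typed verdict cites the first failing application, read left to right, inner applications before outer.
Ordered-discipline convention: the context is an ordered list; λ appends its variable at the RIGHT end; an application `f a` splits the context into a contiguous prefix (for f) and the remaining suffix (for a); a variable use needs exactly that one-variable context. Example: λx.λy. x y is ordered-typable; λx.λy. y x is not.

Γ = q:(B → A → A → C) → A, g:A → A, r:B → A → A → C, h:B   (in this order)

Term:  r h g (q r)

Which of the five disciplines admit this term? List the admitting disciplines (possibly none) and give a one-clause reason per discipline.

accepted by: none
counts: q: 1; g: 1; r: 2; h: 1
left-to-right use order: r, h, g, q, r
typing: ill-typed: argument of type A → A where A is required
ordered ✗ (the type mismatch rejects it)
linear ✗ (not simply typable)
affine ✗ (fails simple typing)
relevant ✗ (a type mismatch blocks all five)
unrestricted ✗ (the type mismatch rejects it)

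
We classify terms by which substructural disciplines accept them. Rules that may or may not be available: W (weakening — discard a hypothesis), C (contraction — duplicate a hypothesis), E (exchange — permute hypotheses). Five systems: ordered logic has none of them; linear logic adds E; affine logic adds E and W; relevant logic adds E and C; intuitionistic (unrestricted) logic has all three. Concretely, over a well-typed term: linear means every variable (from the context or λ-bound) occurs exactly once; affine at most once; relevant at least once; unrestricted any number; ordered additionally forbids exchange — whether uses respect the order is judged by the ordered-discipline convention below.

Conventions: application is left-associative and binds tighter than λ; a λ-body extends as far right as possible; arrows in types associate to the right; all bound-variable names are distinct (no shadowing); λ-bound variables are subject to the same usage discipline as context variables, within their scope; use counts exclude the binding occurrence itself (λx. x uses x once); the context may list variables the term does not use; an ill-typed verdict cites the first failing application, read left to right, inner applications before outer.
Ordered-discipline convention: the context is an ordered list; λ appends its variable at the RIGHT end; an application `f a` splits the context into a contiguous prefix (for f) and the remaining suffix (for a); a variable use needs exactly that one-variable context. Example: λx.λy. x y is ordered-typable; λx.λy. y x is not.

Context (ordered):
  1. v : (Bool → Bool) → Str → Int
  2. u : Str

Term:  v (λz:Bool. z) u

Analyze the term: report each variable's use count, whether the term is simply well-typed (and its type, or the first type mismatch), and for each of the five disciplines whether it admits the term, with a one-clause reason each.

variable uses: v ×1, u ×1, z [bound] ×1
uses in reading order: v, z, u
typing: the term checks, with type Int
ordered: ✓ — v, u, z: once each, no exchange needed
linear: ✓ — each of v, u, z used exactly once
affine: ✓ — at most one use each (v, u, z)
relevant: ✓ — at least one use each (v, u, z)
unrestricted: ✓ — type-checks (Int) and nothing is barred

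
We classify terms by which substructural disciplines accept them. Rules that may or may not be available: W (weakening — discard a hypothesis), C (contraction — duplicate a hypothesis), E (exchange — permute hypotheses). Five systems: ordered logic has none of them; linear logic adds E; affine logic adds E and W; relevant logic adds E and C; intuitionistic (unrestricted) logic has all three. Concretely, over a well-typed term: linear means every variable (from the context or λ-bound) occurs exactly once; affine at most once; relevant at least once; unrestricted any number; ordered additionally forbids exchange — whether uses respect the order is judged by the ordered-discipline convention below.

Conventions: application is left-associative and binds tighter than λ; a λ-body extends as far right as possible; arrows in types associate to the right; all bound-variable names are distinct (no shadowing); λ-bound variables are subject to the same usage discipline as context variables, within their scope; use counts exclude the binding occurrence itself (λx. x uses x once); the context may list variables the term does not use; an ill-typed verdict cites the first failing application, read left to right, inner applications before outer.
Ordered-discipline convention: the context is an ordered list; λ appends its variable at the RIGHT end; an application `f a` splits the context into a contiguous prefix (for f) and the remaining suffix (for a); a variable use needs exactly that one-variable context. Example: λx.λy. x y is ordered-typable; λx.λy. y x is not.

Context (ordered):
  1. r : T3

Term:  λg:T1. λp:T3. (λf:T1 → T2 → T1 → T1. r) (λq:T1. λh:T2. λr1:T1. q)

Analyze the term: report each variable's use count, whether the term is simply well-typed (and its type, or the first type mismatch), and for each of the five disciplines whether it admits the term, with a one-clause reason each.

use counts: r: 1; g [bound]: 0; p [bound]: 0; f [bound]: 0; q [bound]: 1; h [bound]: 0; r1 [bound]: 0
uses in reading order: r, q
typing: well-typed — term : T1 → T3 → T3
ordered: ✗, needs weakening: g, p, f, h, r1 unused
linear: ✗, needs weakening: g, p, f, h, r1 unused
affine: ✓, no duplicate uses among r, g, p, f, q, h, r1
relevant: ✗, needs weakening: g, p, f, h, r1 unused
unrestricted: ✓, typability at T1 → T3 → T3 is all that's needed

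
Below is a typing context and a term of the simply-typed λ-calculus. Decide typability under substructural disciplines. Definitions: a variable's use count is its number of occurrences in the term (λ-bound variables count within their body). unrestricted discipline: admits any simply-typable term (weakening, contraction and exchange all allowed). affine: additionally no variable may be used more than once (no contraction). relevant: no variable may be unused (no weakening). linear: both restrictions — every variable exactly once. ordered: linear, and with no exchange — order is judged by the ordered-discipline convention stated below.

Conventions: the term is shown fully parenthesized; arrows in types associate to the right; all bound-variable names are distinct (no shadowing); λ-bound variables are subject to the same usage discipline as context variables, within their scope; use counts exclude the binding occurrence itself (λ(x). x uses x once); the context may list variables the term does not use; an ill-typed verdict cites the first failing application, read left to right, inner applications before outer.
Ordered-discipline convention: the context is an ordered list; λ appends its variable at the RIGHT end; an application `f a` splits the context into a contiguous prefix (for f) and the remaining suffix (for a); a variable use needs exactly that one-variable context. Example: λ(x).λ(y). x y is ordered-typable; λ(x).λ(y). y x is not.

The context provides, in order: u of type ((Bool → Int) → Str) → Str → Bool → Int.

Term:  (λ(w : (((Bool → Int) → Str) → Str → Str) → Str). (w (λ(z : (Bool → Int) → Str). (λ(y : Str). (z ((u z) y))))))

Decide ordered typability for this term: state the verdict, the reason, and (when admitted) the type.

no — needs contraction — z ×2
usage: u=1, w [bound]=1, z [bound]=2, y [bound]=1
order of uses: w, z, u, z, y
typing: well-typed — term : ((((Bool → Int) → Str) → Str → Str) → Str) → Str
across the five disciplines: ordered ✗ · linear ✗ · affine ✗ · relevant ✓ · unrestricted ✓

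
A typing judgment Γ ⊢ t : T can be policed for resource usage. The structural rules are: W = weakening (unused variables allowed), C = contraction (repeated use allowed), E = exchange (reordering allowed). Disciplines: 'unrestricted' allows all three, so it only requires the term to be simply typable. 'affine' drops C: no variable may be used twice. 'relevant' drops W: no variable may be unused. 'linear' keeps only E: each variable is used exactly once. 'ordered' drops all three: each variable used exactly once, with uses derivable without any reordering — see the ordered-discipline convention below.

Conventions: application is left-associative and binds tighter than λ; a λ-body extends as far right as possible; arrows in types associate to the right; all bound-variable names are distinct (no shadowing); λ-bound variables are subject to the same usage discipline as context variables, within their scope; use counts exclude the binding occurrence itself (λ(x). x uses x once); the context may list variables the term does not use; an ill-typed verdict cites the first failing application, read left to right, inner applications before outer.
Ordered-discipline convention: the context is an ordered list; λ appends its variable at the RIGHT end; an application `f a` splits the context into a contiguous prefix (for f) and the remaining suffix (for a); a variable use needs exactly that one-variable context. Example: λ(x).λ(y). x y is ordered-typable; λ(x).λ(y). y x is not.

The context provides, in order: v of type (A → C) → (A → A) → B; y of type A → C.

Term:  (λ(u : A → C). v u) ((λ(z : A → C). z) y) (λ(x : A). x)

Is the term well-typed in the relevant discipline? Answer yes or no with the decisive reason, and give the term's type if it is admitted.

yes — at least one use each (v, y, u, z, x); term : B
use counts: v ×1, y ×1, u (bound) ×1, z (bound) ×1, x (bound) ×1
left-to-right use order: v, u, z, y, x
typing: well-typed at B
across the five disciplines: ordered ✓, linear ✓, affine ✓, relevant ✓, unrestricted ✓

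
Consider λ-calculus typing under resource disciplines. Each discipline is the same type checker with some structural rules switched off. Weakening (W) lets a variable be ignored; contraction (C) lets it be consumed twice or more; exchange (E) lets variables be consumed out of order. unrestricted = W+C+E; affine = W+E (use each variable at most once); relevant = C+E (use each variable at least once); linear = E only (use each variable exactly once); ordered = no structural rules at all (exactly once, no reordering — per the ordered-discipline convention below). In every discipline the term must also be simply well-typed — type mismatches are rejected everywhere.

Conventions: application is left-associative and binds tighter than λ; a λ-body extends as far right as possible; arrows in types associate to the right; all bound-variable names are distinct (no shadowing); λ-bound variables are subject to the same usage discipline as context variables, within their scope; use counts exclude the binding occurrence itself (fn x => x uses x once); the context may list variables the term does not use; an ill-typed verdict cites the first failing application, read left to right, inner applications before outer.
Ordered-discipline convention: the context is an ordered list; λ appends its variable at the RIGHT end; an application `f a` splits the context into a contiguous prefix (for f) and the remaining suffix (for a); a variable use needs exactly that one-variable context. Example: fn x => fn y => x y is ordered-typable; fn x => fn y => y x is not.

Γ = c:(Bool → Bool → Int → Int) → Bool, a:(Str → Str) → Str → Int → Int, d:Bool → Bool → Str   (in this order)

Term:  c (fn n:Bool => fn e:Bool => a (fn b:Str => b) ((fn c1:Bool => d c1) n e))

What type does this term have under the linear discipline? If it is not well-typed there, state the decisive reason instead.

term : Bool
counts: c: 1×, a: 1×, d: 1×, n (λ-bound): 1×, e (λ-bound): 1×, b (λ-bound): 1×, c1 (λ-bound): 1×
order of uses: c, a, b, d, c1, n, e
typing: the term checks, with type Bool
all disciplines: ordered ✓, linear ✓, affine ✓, relevant ✓, unrestricted ✓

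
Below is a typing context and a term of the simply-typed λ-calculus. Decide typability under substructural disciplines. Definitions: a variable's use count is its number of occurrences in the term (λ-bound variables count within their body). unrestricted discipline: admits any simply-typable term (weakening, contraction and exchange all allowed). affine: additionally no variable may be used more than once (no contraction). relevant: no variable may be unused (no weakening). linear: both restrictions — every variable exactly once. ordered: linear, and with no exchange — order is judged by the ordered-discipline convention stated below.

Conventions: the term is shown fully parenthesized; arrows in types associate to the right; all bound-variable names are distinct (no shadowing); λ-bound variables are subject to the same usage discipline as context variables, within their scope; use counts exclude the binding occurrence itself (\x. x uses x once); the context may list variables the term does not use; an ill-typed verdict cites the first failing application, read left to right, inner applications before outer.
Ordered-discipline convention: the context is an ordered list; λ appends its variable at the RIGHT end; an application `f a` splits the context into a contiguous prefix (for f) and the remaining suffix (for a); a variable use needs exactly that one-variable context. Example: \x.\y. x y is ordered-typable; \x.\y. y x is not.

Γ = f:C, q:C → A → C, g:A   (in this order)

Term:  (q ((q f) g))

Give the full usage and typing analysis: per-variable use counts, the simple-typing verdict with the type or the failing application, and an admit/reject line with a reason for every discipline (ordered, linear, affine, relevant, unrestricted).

usage: f: 1; q: 2; g: 1
use order (left to right): q, q, f, g
typing: well-typed at A → C
ordered: ✗, q ×2 used more than once (contraction)
linear: ✗, q ×2 used more than once (contraction)
affine: ✗, q ×2 used more than once (contraction)
relevant: ✓, f, q, g: all used, weakening unneeded
unrestricted: ✓, typability at A → C is all that's needed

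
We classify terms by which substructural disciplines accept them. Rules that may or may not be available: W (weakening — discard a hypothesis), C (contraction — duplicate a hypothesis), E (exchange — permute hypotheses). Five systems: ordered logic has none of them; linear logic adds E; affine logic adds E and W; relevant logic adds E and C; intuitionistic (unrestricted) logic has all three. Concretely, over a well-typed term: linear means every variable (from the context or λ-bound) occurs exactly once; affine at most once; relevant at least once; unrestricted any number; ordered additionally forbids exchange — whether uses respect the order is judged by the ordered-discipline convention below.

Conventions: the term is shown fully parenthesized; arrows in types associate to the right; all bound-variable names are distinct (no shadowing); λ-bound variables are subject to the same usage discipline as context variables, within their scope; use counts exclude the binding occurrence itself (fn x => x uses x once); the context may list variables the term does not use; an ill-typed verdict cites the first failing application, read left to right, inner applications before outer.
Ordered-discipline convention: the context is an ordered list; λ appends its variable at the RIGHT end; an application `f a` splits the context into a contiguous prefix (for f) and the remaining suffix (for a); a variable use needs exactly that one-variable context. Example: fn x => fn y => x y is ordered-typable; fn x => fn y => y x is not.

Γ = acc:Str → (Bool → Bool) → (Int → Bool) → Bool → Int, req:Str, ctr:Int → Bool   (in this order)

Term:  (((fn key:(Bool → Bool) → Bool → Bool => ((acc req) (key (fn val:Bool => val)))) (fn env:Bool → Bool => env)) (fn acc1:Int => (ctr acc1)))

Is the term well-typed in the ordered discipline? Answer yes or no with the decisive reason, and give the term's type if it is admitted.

yes — acc, req, ctr, key, val, env, acc1: once each, no exchange needed; term : Bool → Int
use counts: acc: 1, req: 1, ctr: 1, key (λ-bound): 1, val (λ-bound): 1, env (λ-bound): 1, acc1 (λ-bound): 1
left-to-right use order: acc, req, key, val, env, ctr, acc1
typing: the term checks, with type Bool → Int
per-discipline verdicts: ordered ✓ · linear ✓ · affine ✓ · relevant ✓ · unrestricted ✓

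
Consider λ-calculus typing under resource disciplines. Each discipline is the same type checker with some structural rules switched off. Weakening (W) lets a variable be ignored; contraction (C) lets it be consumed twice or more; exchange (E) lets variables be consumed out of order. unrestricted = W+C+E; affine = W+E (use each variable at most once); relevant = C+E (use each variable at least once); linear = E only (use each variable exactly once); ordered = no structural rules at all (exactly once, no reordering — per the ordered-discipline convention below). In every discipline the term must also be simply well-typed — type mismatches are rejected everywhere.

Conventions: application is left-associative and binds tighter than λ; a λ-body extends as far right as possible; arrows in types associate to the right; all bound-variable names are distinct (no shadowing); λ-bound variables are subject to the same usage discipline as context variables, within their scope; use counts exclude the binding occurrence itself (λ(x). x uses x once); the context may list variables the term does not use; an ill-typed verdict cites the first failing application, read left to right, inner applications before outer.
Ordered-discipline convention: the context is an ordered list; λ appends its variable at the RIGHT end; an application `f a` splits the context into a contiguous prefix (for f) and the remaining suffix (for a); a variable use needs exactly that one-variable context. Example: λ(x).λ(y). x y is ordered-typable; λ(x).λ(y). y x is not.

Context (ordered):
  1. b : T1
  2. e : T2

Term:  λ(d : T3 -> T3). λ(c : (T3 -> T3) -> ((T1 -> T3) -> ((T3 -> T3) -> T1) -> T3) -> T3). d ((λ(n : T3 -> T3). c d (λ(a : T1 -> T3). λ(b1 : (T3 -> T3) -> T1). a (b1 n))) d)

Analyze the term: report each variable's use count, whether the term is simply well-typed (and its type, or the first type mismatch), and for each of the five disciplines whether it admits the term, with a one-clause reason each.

counts: b: 0×; e: 0×; d (λ-bound): 3×; c (λ-bound): 1×; n (λ-bound): 1×; a (λ-bound): 1×; b1 (λ-bound): 1×
use order (left to right): d, c, d, a, b1, n, d
typing: well-typed at (T3 -> T3) -> ((T3 -> T3) -> ((T1 -> T3) -> ((T3 -> T3) -> T1) -> T3) -> T3) -> T3
ordered: ✗ — repeated use of d ×3; unused: b, e — weakening required
linear: ✗ — repeated use of d ×3; unused: b, e — weakening required
affine: ✗ — repeated use of d ×3
relevant: ✗ — unused: b, e — weakening required
unrestricted: ✓ — well-typed at (T3 -> T3) -> ((T3 -> T3) -> ((T1 -> T3) -> ((T3 -> T3) -> T1) -> T3) -> T3) -> T3; no restrictions here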